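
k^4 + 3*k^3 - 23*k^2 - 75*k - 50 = (k - 5)*(k + 1)*(k + 2)*(k + 5)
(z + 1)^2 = z^2 + 2*z + 1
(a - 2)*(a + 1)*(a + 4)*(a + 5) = a^4 + 8*a^3 + 9*a^2 - 38*a - 40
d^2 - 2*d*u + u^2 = (-d + u)^2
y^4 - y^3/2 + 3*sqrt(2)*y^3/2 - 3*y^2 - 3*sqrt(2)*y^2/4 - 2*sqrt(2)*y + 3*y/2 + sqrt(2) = (y - 1/2)*(y - sqrt(2))*(y + sqrt(2)/2)*(y + 2*sqrt(2))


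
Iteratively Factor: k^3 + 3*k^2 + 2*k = (k + 2)*(k^2 + k) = (k + 1)*(k + 2)*(k)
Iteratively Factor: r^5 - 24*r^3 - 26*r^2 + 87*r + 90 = (r + 1)*(r^4 - r^3 - 23*r^2 - 3*r + 90) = (r + 1)*(r + 3)*(r^3 - 4*r^2 - 11*r + 30) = (r - 5)*(r + 1)*(r + 3)*(r^2 + r - 6) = (r - 5)*(r - 2)*(r + 1)*(r + 3)*(r + 3)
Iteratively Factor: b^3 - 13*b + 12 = (b - 1)*(b^2 + b - 12) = (b - 1)*(b + 4)*(b - 3)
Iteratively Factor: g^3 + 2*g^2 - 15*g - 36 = (g + 3)*(g^2 - g - 12) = (g + 3)^2*(g - 4)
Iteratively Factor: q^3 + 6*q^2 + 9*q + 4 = (q + 4)*(q^2 + 2*q + 1) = (q + 1)*(q + 4)*(q + 1)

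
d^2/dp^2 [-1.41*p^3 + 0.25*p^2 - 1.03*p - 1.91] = 0.5 - 8.46*p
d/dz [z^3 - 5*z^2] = z*(3*z - 10)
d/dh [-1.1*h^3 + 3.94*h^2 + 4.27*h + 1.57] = -3.3*h^2 + 7.88*h + 4.27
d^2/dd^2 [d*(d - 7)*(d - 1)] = 6*d - 16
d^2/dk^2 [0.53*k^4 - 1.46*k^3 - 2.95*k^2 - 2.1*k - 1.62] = 6.36*k^2 - 8.76*k - 5.9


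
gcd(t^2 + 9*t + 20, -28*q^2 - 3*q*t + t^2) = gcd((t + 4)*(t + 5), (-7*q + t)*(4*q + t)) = 1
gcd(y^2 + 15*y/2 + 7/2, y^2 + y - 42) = y + 7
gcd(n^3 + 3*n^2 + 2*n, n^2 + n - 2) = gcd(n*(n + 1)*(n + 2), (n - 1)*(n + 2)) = n + 2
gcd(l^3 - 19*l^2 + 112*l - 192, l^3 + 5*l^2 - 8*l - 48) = l - 3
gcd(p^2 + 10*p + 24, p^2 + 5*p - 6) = p + 6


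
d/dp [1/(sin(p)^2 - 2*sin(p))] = 2*(1 - sin(p))*cos(p)/((sin(p) - 2)^2*sin(p)^2)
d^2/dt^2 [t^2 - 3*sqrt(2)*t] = 2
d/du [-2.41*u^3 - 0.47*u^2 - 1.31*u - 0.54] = -7.23*u^2 - 0.94*u - 1.31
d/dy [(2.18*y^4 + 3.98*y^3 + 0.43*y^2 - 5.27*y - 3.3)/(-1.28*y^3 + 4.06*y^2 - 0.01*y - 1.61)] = (-2.7904*y^6 + 17.7016*y^5 + 16.6438*y^4 - 27.61*y^3 - 10.5035*y^2 + 25.4114*y + 8.4517)/(1.6384*y^6 - 10.3936*y^5 + 16.5092*y^4 + 4.0404*y^3 - 13.0731*y^2 + 0.0322*y + 2.5921)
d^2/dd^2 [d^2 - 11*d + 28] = 2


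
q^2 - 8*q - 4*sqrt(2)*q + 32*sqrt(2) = (q - 8)*(q - 4*sqrt(2))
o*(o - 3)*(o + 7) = o^3 + 4*o^2 - 21*o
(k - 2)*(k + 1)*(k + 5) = k^3 + 4*k^2 - 7*k - 10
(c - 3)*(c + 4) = c^2 + c - 12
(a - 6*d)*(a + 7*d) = a^2 + a*d - 42*d^2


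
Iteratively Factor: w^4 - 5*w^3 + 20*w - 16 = (w - 4)*(w^3 - w^2 - 4*w + 4) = (w - 4)*(w + 2)*(w^2 - 3*w + 2) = (w - 4)*(w - 2)*(w + 2)*(w - 1)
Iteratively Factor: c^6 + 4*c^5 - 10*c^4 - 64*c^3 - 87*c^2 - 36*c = (c + 3)*(c^5 + c^4 - 13*c^3 - 25*c^2 - 12*c) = (c + 3)^2*(c^4 - 2*c^3 - 7*c^2 - 4*c) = c*(c + 3)^2*(c^3 - 2*c^2 - 7*c - 4) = c*(c - 4)*(c + 3)^2*(c^2 + 2*c + 1) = c*(c - 4)*(c + 1)*(c + 3)^2*(c + 1)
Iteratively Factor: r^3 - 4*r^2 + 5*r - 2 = (r - 2)*(r^2 - 2*r + 1) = (r - 2)*(r - 1)*(r - 1)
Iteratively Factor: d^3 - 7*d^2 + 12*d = (d - 4)*(d^2 - 3*d) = d*(d - 4)*(d - 3)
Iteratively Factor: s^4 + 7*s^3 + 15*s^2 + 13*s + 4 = (s + 4)*(s^3 + 3*s^2 + 3*s + 1) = (s + 1)*(s + 4)*(s^2 + 2*s + 1) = (s + 1)^2*(s + 4)*(s + 1)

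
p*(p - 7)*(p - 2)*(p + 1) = p^4 - 8*p^3 + 5*p^2 + 14*p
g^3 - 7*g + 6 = (g - 2)*(g - 1)*(g + 3)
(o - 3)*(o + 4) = o^2 + o - 12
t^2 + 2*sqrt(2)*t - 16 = (t - 2*sqrt(2))*(t + 4*sqrt(2))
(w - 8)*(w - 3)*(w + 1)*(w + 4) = w^4 - 6*w^3 - 27*w^2 + 76*w + 96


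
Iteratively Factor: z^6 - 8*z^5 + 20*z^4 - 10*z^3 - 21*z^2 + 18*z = (z - 3)*(z^5 - 5*z^4 + 5*z^3 + 5*z^2 - 6*z) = (z - 3)*(z - 1)*(z^4 - 4*z^3 + z^2 + 6*z) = z*(z - 3)*(z - 1)*(z^3 - 4*z^2 + z + 6) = z*(z - 3)^2*(z - 1)*(z^2 - z - 2) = z*(z - 3)^2*(z - 2)*(z - 1)*(z + 1)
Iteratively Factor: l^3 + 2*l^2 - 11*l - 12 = (l + 1)*(l^2 + l - 12) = (l + 1)*(l + 4)*(l - 3)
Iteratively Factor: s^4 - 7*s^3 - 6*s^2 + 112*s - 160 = (s - 4)*(s^3 - 3*s^2 - 18*s + 40) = (s - 4)*(s + 4)*(s^2 - 7*s + 10) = (s - 5)*(s - 4)*(s + 4)*(s - 2)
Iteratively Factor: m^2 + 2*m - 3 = (m - 1)*(m + 3)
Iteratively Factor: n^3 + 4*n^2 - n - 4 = (n + 4)*(n^2 - 1) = (n + 1)*(n + 4)*(n - 1)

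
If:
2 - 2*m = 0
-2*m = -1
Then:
No Solution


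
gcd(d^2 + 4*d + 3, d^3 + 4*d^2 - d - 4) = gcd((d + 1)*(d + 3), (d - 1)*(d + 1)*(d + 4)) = d + 1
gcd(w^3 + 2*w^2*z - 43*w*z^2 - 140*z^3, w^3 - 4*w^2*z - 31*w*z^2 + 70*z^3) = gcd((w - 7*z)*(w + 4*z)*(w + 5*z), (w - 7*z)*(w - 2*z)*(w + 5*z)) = -w^2 + 2*w*z + 35*z^2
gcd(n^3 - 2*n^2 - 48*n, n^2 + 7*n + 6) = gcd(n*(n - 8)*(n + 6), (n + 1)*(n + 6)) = n + 6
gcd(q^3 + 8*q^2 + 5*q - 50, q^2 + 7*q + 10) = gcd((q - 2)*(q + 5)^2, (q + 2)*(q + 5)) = q + 5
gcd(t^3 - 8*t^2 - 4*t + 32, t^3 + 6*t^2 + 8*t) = t + 2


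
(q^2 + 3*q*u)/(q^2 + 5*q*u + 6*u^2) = q/(q + 2*u)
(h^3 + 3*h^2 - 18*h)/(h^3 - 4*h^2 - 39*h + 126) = h/(h - 7)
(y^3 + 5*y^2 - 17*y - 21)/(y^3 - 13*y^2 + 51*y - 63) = (y^2 + 8*y + 7)/(y^2 - 10*y + 21)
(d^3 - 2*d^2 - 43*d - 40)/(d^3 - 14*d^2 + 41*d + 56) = (d + 5)/(d - 7)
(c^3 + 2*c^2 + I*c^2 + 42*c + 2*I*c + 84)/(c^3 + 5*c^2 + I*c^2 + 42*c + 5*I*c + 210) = (c + 2)/(c + 5)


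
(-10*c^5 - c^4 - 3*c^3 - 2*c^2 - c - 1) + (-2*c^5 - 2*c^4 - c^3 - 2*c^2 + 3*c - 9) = -12*c^5 - 3*c^4 - 4*c^3 - 4*c^2 + 2*c - 10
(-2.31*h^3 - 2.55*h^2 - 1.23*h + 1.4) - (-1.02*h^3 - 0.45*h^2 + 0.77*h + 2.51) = -1.29*h^3 - 2.1*h^2 - 2.0*h - 1.11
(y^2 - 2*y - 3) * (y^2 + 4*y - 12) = y^4 + 2*y^3 - 23*y^2 + 12*y + 36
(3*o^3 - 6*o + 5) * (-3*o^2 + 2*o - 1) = -9*o^5 + 6*o^4 + 15*o^3 - 27*o^2 + 16*o - 5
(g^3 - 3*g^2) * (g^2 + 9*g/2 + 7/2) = g^5 + 3*g^4/2 - 10*g^3 - 21*g^2/2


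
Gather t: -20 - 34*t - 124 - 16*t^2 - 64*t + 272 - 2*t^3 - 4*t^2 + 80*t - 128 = -2*t^3 - 20*t^2 - 18*t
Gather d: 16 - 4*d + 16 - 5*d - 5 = 27 - 9*d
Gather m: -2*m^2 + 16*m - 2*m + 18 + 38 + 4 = -2*m^2 + 14*m + 60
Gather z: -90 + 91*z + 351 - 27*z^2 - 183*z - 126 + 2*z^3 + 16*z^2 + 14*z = 2*z^3 - 11*z^2 - 78*z + 135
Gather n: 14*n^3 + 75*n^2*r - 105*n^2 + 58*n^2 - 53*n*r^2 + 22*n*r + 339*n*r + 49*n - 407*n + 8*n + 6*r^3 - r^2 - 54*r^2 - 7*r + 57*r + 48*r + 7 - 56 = 14*n^3 + n^2*(75*r - 47) + n*(-53*r^2 + 361*r - 350) + 6*r^3 - 55*r^2 + 98*r - 49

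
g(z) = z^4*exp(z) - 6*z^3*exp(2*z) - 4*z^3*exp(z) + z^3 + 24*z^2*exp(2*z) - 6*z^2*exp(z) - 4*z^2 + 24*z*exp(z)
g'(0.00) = 24.00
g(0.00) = 0.00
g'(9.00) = -386432158526.97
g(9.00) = -159526376690.46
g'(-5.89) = 152.69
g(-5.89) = -338.46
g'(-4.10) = 82.79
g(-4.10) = -129.99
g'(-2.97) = 46.62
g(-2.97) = -57.51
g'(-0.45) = 7.90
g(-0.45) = -6.11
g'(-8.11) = 263.12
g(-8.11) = -794.74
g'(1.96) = 5943.39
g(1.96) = 2423.32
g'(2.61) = 21221.06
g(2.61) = 10457.12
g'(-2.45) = 32.71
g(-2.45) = -36.98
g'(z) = z^4*exp(z) - 12*z^3*exp(2*z) + 30*z^2*exp(2*z) - 18*z^2*exp(z) + 3*z^2 + 48*z*exp(2*z) + 12*z*exp(z) - 8*z + 24*exp(z)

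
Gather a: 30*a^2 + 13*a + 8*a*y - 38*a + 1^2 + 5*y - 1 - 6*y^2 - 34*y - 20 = 30*a^2 + a*(8*y - 25) - 6*y^2 - 29*y - 20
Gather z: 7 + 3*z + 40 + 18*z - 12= 21*z + 35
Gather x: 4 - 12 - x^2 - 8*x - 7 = -x^2 - 8*x - 15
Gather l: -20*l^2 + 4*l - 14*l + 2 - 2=-20*l^2 - 10*l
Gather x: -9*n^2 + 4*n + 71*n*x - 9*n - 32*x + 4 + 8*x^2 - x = -9*n^2 - 5*n + 8*x^2 + x*(71*n - 33) + 4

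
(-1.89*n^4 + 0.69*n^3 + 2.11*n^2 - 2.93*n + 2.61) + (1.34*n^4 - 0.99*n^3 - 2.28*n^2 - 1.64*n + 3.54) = -0.55*n^4 - 0.3*n^3 - 0.17*n^2 - 4.57*n + 6.15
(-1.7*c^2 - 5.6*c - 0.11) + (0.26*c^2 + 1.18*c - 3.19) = -1.44*c^2 - 4.42*c - 3.3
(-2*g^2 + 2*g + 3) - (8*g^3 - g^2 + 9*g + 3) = -8*g^3 - g^2 - 7*g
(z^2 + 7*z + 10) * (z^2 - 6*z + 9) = z^4 + z^3 - 23*z^2 + 3*z + 90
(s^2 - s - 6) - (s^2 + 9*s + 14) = -10*s - 20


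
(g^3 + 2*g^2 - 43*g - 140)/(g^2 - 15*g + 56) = (g^2 + 9*g + 20)/(g - 8)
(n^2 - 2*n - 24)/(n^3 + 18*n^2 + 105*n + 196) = (n - 6)/(n^2 + 14*n + 49)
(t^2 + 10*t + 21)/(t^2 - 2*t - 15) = (t + 7)/(t - 5)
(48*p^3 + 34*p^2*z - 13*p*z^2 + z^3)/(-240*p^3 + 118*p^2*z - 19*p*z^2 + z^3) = (p + z)/(-5*p + z)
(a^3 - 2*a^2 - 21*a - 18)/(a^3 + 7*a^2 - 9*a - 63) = (a^2 - 5*a - 6)/(a^2 + 4*a - 21)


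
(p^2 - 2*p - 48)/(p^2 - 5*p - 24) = (p + 6)/(p + 3)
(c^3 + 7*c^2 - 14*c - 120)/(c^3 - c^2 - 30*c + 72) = (c + 5)/(c - 3)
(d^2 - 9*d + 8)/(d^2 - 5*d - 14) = (-d^2 + 9*d - 8)/(-d^2 + 5*d + 14)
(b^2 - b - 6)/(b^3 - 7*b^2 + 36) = 1/(b - 6)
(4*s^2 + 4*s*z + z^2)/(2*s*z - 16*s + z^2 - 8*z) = (2*s + z)/(z - 8)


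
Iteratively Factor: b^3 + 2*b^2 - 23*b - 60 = (b + 3)*(b^2 - b - 20) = (b - 5)*(b + 3)*(b + 4)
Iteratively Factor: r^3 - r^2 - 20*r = (r)*(r^2 - r - 20) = r*(r + 4)*(r - 5)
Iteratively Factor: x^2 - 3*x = (x)*(x - 3)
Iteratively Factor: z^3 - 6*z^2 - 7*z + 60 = (z - 5)*(z^2 - z - 12) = (z - 5)*(z - 4)*(z + 3)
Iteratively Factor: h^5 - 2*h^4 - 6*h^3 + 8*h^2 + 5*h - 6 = (h - 1)*(h^4 - h^3 - 7*h^2 + h + 6) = (h - 3)*(h - 1)*(h^3 + 2*h^2 - h - 2) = (h - 3)*(h - 1)*(h + 2)*(h^2 - 1) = (h - 3)*(h - 1)*(h + 1)*(h + 2)*(h - 1)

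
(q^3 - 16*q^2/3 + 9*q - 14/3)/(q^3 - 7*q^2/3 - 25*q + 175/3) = (q^2 - 3*q + 2)/(q^2 - 25)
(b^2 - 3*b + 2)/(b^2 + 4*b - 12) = (b - 1)/(b + 6)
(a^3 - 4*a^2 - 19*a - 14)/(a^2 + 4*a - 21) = (a^3 - 4*a^2 - 19*a - 14)/(a^2 + 4*a - 21)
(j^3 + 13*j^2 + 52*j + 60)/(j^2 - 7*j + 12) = (j^3 + 13*j^2 + 52*j + 60)/(j^2 - 7*j + 12)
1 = 1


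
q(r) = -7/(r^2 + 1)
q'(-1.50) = -1.99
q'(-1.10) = -3.15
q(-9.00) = -0.09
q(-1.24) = -2.76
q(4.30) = -0.36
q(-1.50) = -2.15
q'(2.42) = 0.72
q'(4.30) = 0.16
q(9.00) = -0.09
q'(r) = 14*r/(r^2 + 1)^2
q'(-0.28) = -3.37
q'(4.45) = 0.14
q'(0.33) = 3.76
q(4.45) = -0.34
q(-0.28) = -6.49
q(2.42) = -1.02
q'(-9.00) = -0.02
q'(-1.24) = -2.70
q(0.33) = -6.31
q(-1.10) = -3.17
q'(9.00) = 0.02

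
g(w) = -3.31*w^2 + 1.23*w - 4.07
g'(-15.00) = 100.53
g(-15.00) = -767.27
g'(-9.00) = 60.81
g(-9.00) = -283.25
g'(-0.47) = 4.34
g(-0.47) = -5.38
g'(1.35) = -7.71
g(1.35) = -8.44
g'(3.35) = -20.95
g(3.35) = -37.10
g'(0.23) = -0.29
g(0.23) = -3.96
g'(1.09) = -5.99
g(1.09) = -6.66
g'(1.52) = -8.83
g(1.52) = -9.85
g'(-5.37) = 36.78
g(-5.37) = -106.13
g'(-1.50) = 11.16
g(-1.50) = -13.36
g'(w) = 1.23 - 6.62*w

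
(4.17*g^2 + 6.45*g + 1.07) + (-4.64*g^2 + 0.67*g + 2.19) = -0.47*g^2 + 7.12*g + 3.26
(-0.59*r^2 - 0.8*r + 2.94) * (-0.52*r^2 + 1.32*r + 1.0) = 0.3068*r^4 - 0.3628*r^3 - 3.1748*r^2 + 3.0808*r + 2.94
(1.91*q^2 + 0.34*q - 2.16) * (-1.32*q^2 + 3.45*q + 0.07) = -2.5212*q^4 + 6.1407*q^3 + 4.1579*q^2 - 7.4282*q - 0.1512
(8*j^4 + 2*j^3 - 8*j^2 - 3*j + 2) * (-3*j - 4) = -24*j^5 - 38*j^4 + 16*j^3 + 41*j^2 + 6*j - 8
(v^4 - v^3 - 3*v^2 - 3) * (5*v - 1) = 5*v^5 - 6*v^4 - 14*v^3 + 3*v^2 - 15*v + 3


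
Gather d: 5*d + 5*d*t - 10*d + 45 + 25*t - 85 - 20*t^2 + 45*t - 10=d*(5*t - 5) - 20*t^2 + 70*t - 50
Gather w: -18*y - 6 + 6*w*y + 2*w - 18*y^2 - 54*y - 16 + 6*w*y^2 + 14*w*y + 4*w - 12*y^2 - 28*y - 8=w*(6*y^2 + 20*y + 6) - 30*y^2 - 100*y - 30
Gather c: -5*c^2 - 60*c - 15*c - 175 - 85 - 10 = -5*c^2 - 75*c - 270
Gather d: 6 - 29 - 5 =-28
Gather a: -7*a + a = -6*a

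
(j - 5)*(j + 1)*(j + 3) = j^3 - j^2 - 17*j - 15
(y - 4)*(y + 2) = y^2 - 2*y - 8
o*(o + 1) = o^2 + o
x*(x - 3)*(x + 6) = x^3 + 3*x^2 - 18*x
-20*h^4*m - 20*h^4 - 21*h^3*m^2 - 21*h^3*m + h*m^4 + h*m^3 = (-5*h + m)*(h + m)*(4*h + m)*(h*m + h)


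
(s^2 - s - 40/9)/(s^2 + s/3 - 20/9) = (3*s - 8)/(3*s - 4)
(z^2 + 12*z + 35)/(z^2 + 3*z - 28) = (z + 5)/(z - 4)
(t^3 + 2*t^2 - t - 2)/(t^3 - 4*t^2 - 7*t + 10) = (t + 1)/(t - 5)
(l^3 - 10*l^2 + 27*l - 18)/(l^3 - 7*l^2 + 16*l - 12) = (l^2 - 7*l + 6)/(l^2 - 4*l + 4)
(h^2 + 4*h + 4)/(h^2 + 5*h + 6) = (h + 2)/(h + 3)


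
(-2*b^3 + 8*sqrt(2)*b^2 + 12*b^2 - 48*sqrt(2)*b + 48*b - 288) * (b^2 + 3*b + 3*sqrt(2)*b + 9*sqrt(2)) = -2*b^5 + 2*sqrt(2)*b^4 + 6*b^4 - 6*sqrt(2)*b^3 + 132*b^3 - 288*b^2 + 108*sqrt(2)*b^2 - 1728*b - 432*sqrt(2)*b - 2592*sqrt(2)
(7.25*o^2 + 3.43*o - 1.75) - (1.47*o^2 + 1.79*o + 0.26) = 5.78*o^2 + 1.64*o - 2.01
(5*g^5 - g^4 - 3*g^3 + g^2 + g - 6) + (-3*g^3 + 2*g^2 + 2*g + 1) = 5*g^5 - g^4 - 6*g^3 + 3*g^2 + 3*g - 5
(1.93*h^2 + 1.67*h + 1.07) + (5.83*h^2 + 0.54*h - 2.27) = 7.76*h^2 + 2.21*h - 1.2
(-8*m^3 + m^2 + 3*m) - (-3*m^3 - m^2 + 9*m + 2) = -5*m^3 + 2*m^2 - 6*m - 2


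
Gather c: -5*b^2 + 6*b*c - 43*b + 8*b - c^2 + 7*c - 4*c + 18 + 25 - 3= -5*b^2 - 35*b - c^2 + c*(6*b + 3) + 40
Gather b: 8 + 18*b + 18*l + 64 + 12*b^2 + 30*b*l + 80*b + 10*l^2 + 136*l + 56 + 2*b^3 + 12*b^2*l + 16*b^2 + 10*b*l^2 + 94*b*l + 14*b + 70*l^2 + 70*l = 2*b^3 + b^2*(12*l + 28) + b*(10*l^2 + 124*l + 112) + 80*l^2 + 224*l + 128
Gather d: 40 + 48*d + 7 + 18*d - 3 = 66*d + 44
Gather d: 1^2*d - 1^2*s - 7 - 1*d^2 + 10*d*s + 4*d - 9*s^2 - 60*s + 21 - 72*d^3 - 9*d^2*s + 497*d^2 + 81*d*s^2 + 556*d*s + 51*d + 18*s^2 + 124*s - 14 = -72*d^3 + d^2*(496 - 9*s) + d*(81*s^2 + 566*s + 56) + 9*s^2 + 63*s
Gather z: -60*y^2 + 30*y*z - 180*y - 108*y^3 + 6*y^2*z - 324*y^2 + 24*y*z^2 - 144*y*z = -108*y^3 - 384*y^2 + 24*y*z^2 - 180*y + z*(6*y^2 - 114*y)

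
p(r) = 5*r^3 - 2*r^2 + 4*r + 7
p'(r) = 15*r^2 - 4*r + 4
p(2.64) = 95.62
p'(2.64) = 97.98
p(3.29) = 176.57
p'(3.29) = 153.20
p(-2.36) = -79.30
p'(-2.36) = 96.98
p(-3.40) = -226.24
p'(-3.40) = 191.00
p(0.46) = 8.90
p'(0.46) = 5.33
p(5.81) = 943.34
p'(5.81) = 487.10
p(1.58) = 28.05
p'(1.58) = 35.13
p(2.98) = 133.48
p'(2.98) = 125.29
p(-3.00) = -158.00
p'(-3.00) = 151.00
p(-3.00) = -158.00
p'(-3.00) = 151.00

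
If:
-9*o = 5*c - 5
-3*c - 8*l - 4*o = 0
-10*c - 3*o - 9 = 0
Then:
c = -32/25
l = -23/150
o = 19/15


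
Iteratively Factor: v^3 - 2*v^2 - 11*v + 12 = (v + 3)*(v^2 - 5*v + 4) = (v - 1)*(v + 3)*(v - 4)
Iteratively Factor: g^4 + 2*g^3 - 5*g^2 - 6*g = (g + 3)*(g^3 - g^2 - 2*g) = (g + 1)*(g + 3)*(g^2 - 2*g) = (g - 2)*(g + 1)*(g + 3)*(g)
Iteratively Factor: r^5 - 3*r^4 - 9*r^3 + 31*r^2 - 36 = (r - 3)*(r^4 - 9*r^2 + 4*r + 12) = (r - 3)*(r + 1)*(r^3 - r^2 - 8*r + 12) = (r - 3)*(r + 1)*(r + 3)*(r^2 - 4*r + 4) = (r - 3)*(r - 2)*(r + 1)*(r + 3)*(r - 2)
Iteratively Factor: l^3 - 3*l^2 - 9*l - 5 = (l - 5)*(l^2 + 2*l + 1) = (l - 5)*(l + 1)*(l + 1)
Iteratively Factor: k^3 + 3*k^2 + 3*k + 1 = (k + 1)*(k^2 + 2*k + 1) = (k + 1)^2*(k + 1)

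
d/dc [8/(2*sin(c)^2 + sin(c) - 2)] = -8*(4*sin(c) + 1)*cos(c)/(-sin(c) + cos(2*c) + 1)^2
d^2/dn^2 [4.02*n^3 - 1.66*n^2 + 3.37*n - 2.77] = 24.12*n - 3.32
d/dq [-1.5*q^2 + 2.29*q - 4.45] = 2.29 - 3.0*q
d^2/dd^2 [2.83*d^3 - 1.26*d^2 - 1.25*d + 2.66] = 16.98*d - 2.52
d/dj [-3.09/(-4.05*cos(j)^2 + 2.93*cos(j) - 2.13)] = (25.029*cos(j) - 9.0537)*sin(j)/(4.05*cos(j)^2 - 2.93*cos(j) + 2.13)^2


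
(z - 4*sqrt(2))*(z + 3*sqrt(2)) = z^2 - sqrt(2)*z - 24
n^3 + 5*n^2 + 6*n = n*(n + 2)*(n + 3)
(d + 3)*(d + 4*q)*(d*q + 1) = d^3*q + 4*d^2*q^2 + 3*d^2*q + d^2 + 12*d*q^2 + 4*d*q + 3*d + 12*q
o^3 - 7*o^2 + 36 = (o - 6)*(o - 3)*(o + 2)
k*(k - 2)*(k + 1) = k^3 - k^2 - 2*k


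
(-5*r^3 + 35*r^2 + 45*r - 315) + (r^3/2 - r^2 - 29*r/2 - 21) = -9*r^3/2 + 34*r^2 + 61*r/2 - 336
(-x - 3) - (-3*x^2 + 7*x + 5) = 3*x^2 - 8*x - 8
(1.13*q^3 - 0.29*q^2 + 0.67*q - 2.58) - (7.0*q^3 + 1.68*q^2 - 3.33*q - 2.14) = -5.87*q^3 - 1.97*q^2 + 4.0*q - 0.44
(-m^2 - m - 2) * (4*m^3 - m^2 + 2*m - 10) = -4*m^5 - 3*m^4 - 9*m^3 + 10*m^2 + 6*m + 20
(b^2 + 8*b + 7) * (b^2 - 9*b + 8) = b^4 - b^3 - 57*b^2 + b + 56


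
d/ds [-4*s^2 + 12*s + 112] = 12 - 8*s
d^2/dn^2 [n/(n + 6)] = -12/(n + 6)^3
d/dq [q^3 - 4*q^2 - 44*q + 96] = 3*q^2 - 8*q - 44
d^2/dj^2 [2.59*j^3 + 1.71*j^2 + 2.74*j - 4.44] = 15.54*j + 3.42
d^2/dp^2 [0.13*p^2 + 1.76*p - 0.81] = 0.260000000000000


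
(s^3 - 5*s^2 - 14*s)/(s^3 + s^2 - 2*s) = (s - 7)/(s - 1)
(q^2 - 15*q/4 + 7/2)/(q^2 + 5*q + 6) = (4*q^2 - 15*q + 14)/(4*(q^2 + 5*q + 6))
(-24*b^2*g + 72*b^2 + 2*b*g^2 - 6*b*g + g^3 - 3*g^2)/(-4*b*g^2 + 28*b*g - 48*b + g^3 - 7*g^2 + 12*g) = (6*b + g)/(g - 4)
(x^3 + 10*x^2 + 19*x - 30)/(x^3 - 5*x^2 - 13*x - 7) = (-x^3 - 10*x^2 - 19*x + 30)/(-x^3 + 5*x^2 + 13*x + 7)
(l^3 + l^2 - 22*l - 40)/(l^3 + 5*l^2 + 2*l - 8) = (l - 5)/(l - 1)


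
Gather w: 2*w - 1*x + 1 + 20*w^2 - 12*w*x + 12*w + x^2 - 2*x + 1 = 20*w^2 + w*(14 - 12*x) + x^2 - 3*x + 2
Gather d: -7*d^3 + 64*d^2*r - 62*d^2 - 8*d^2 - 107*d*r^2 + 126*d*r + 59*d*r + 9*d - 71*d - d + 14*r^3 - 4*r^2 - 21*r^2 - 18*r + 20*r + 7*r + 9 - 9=-7*d^3 + d^2*(64*r - 70) + d*(-107*r^2 + 185*r - 63) + 14*r^3 - 25*r^2 + 9*r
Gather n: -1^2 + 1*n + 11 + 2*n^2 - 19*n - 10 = 2*n^2 - 18*n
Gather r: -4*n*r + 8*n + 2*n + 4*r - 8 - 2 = 10*n + r*(4 - 4*n) - 10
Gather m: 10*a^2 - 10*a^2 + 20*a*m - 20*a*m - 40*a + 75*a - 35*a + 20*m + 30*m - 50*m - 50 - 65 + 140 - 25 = 0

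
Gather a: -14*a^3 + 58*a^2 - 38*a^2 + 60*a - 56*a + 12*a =-14*a^3 + 20*a^2 + 16*a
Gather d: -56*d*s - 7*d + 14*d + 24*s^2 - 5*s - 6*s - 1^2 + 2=d*(7 - 56*s) + 24*s^2 - 11*s + 1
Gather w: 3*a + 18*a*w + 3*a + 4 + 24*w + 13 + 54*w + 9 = 6*a + w*(18*a + 78) + 26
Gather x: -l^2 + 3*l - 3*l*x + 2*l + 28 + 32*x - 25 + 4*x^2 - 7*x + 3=-l^2 + 5*l + 4*x^2 + x*(25 - 3*l) + 6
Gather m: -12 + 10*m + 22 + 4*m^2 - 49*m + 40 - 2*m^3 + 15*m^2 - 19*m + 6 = -2*m^3 + 19*m^2 - 58*m + 56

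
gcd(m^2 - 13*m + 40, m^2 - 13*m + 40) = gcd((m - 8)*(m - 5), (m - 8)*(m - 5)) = m^2 - 13*m + 40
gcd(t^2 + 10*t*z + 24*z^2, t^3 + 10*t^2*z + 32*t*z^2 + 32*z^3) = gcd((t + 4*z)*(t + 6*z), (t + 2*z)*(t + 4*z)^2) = t + 4*z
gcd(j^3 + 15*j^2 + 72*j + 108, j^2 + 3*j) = j + 3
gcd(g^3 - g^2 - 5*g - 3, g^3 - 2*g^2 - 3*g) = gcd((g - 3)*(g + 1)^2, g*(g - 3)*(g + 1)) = g^2 - 2*g - 3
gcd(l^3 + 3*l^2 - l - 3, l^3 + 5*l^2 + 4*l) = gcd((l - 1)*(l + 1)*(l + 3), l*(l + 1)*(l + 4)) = l + 1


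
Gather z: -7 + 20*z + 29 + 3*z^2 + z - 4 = 3*z^2 + 21*z + 18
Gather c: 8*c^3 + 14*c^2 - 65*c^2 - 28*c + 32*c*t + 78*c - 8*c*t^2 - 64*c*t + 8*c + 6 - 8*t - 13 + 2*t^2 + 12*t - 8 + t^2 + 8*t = 8*c^3 - 51*c^2 + c*(-8*t^2 - 32*t + 58) + 3*t^2 + 12*t - 15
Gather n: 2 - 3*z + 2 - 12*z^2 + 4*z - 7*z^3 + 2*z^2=-7*z^3 - 10*z^2 + z + 4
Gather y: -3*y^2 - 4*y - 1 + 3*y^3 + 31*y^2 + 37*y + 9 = 3*y^3 + 28*y^2 + 33*y + 8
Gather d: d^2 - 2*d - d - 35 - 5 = d^2 - 3*d - 40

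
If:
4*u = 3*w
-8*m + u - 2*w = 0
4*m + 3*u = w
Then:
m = 0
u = 0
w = 0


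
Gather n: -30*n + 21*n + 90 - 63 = 27 - 9*n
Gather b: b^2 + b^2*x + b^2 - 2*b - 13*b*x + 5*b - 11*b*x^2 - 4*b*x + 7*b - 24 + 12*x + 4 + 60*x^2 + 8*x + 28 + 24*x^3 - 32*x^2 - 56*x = b^2*(x + 2) + b*(-11*x^2 - 17*x + 10) + 24*x^3 + 28*x^2 - 36*x + 8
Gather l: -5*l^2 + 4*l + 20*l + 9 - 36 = -5*l^2 + 24*l - 27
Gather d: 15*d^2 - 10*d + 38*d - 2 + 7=15*d^2 + 28*d + 5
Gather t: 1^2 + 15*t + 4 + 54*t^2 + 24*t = 54*t^2 + 39*t + 5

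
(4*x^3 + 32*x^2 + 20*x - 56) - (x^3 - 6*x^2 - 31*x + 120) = 3*x^3 + 38*x^2 + 51*x - 176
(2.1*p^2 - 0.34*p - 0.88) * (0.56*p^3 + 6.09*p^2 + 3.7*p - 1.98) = 1.176*p^5 + 12.5986*p^4 + 5.2066*p^3 - 10.7752*p^2 - 2.5828*p + 1.7424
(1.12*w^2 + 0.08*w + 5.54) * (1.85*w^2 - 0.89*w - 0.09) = 2.072*w^4 - 0.8488*w^3 + 10.077*w^2 - 4.9378*w - 0.4986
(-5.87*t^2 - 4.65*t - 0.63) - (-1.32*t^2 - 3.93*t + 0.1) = -4.55*t^2 - 0.72*t - 0.73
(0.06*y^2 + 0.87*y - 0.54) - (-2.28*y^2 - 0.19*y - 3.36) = 2.34*y^2 + 1.06*y + 2.82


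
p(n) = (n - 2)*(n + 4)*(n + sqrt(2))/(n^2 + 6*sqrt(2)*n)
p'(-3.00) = -0.15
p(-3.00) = -0.48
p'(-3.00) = -0.15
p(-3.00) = -0.48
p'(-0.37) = 10.14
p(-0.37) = 2.99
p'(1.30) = 1.38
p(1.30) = -0.79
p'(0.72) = 3.11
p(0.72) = -1.95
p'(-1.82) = 0.52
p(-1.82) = -0.28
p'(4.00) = 0.83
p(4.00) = 1.73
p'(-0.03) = 1481.93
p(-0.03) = 43.98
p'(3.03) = 0.85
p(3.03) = 0.92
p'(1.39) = 1.29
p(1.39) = -0.67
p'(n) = (-2*n - 6*sqrt(2))*(n - 2)*(n + 4)*(n + sqrt(2))/(n^2 + 6*sqrt(2)*n)^2 + (n - 2)*(n + 4)/(n^2 + 6*sqrt(2)*n) + (n - 2)*(n + sqrt(2))/(n^2 + 6*sqrt(2)*n) + (n + 4)*(n + sqrt(2))/(n^2 + 6*sqrt(2)*n)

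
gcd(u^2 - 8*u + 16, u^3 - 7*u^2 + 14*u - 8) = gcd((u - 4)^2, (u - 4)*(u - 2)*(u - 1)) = u - 4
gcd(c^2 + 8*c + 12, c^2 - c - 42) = c + 6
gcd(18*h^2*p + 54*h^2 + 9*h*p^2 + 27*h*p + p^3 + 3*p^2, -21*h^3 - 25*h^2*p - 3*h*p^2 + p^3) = 3*h + p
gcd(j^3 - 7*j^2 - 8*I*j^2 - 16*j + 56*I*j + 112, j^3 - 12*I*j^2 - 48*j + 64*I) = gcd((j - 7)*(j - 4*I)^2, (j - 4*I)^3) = j^2 - 8*I*j - 16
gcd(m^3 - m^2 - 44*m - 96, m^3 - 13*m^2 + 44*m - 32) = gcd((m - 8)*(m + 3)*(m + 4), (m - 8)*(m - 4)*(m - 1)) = m - 8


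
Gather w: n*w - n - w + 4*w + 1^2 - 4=-n + w*(n + 3) - 3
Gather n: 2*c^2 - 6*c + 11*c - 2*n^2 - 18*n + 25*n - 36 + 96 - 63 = 2*c^2 + 5*c - 2*n^2 + 7*n - 3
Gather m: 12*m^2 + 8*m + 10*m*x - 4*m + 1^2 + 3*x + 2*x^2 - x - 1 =12*m^2 + m*(10*x + 4) + 2*x^2 + 2*x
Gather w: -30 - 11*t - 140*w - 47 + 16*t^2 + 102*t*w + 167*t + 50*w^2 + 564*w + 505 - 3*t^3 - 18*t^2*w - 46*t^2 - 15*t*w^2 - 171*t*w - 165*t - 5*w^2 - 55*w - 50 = -3*t^3 - 30*t^2 - 9*t + w^2*(45 - 15*t) + w*(-18*t^2 - 69*t + 369) + 378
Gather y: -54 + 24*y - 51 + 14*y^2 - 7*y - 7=14*y^2 + 17*y - 112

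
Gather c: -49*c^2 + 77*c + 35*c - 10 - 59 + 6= -49*c^2 + 112*c - 63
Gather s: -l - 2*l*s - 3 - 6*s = -l + s*(-2*l - 6) - 3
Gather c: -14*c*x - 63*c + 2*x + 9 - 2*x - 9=c*(-14*x - 63)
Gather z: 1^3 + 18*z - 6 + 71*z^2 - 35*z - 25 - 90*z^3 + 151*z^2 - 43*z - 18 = -90*z^3 + 222*z^2 - 60*z - 48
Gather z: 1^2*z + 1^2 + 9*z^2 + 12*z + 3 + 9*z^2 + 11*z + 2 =18*z^2 + 24*z + 6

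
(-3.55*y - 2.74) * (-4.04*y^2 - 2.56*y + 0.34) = 14.342*y^3 + 20.1576*y^2 + 5.8074*y - 0.9316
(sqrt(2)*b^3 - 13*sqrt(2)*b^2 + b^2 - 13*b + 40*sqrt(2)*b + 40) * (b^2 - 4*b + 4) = sqrt(2)*b^5 - 17*sqrt(2)*b^4 + b^4 - 17*b^3 + 96*sqrt(2)*b^3 - 212*sqrt(2)*b^2 + 96*b^2 - 212*b + 160*sqrt(2)*b + 160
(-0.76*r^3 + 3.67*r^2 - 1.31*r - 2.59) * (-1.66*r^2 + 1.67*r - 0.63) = 1.2616*r^5 - 7.3614*r^4 + 8.7823*r^3 - 0.200400000000001*r^2 - 3.5*r + 1.6317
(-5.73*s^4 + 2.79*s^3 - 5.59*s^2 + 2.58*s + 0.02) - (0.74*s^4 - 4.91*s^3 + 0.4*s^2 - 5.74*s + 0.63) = -6.47*s^4 + 7.7*s^3 - 5.99*s^2 + 8.32*s - 0.61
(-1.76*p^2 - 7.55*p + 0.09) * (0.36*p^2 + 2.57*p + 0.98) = -0.6336*p^4 - 7.2412*p^3 - 21.0959*p^2 - 7.1677*p + 0.0882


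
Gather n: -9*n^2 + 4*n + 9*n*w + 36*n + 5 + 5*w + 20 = -9*n^2 + n*(9*w + 40) + 5*w + 25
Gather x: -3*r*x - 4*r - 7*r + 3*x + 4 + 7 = -11*r + x*(3 - 3*r) + 11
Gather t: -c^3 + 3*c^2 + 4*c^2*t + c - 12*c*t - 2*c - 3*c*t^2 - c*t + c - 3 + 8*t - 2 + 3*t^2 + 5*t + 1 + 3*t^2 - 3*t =-c^3 + 3*c^2 + t^2*(6 - 3*c) + t*(4*c^2 - 13*c + 10) - 4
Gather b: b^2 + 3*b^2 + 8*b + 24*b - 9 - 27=4*b^2 + 32*b - 36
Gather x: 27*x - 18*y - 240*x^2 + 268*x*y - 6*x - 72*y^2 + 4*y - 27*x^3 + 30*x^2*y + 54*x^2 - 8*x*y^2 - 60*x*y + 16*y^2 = -27*x^3 + x^2*(30*y - 186) + x*(-8*y^2 + 208*y + 21) - 56*y^2 - 14*y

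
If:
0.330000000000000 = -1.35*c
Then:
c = -0.24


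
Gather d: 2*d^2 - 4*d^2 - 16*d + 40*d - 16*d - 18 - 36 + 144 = -2*d^2 + 8*d + 90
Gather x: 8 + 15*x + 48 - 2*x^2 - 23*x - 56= -2*x^2 - 8*x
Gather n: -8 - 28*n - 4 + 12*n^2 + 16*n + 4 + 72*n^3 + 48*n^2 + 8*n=72*n^3 + 60*n^2 - 4*n - 8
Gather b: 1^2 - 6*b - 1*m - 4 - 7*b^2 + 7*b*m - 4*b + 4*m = -7*b^2 + b*(7*m - 10) + 3*m - 3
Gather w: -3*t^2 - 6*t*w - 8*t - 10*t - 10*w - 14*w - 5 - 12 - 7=-3*t^2 - 18*t + w*(-6*t - 24) - 24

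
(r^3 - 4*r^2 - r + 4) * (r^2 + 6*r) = r^5 + 2*r^4 - 25*r^3 - 2*r^2 + 24*r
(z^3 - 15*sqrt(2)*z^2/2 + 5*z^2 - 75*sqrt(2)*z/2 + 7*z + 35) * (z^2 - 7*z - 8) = z^5 - 15*sqrt(2)*z^4/2 - 2*z^4 - 36*z^3 + 15*sqrt(2)*z^3 - 54*z^2 + 645*sqrt(2)*z^2/2 - 301*z + 300*sqrt(2)*z - 280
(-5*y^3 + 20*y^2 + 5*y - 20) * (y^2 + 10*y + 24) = -5*y^5 - 30*y^4 + 85*y^3 + 510*y^2 - 80*y - 480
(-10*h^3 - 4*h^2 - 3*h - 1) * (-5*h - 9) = 50*h^4 + 110*h^3 + 51*h^2 + 32*h + 9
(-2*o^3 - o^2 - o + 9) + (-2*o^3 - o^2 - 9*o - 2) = -4*o^3 - 2*o^2 - 10*o + 7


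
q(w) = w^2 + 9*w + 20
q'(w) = 2*w + 9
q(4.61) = 82.74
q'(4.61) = 18.22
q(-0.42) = 16.40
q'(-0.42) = 8.16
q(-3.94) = 0.06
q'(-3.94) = 1.12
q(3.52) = 64.07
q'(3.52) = 16.04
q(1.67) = 37.82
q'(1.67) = 12.34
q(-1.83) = 6.88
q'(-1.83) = 5.34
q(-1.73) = 7.42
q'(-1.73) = 5.54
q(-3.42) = 0.92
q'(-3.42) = 2.16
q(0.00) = 20.00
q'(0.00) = 9.00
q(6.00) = 110.00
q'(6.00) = 21.00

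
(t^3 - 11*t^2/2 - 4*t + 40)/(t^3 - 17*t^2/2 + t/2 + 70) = (t - 4)/(t - 7)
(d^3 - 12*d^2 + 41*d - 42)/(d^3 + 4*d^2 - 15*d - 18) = (d^2 - 9*d + 14)/(d^2 + 7*d + 6)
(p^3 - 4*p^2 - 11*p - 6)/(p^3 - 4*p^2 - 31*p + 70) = (p^3 - 4*p^2 - 11*p - 6)/(p^3 - 4*p^2 - 31*p + 70)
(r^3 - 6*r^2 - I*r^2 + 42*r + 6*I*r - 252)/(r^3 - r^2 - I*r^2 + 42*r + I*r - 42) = (r - 6)/(r - 1)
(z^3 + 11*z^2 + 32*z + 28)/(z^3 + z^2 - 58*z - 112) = (z + 2)/(z - 8)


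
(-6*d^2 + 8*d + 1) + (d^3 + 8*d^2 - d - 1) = d^3 + 2*d^2 + 7*d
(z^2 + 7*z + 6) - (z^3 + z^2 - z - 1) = -z^3 + 8*z + 7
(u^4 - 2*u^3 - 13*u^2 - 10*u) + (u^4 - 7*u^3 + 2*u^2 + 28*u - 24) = 2*u^4 - 9*u^3 - 11*u^2 + 18*u - 24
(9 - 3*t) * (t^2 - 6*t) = -3*t^3 + 27*t^2 - 54*t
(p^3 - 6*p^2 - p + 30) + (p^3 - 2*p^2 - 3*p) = 2*p^3 - 8*p^2 - 4*p + 30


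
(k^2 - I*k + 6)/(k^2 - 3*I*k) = (k + 2*I)/k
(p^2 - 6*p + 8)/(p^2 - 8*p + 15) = (p^2 - 6*p + 8)/(p^2 - 8*p + 15)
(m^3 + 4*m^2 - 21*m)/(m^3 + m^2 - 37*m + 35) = m*(m - 3)/(m^2 - 6*m + 5)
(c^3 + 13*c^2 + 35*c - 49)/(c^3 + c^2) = (c^3 + 13*c^2 + 35*c - 49)/(c^2*(c + 1))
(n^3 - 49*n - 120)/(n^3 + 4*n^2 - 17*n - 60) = (n - 8)/(n - 4)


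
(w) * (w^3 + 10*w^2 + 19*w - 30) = w^4 + 10*w^3 + 19*w^2 - 30*w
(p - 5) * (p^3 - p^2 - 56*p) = p^4 - 6*p^3 - 51*p^2 + 280*p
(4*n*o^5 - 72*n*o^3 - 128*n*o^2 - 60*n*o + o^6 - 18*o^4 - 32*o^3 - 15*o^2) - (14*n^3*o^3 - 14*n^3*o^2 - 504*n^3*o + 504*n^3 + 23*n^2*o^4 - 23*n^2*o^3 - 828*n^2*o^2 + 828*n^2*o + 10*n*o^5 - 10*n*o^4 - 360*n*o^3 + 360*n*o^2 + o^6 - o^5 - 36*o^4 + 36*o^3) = -14*n^3*o^3 + 14*n^3*o^2 + 504*n^3*o - 504*n^3 - 23*n^2*o^4 + 23*n^2*o^3 + 828*n^2*o^2 - 828*n^2*o - 6*n*o^5 + 10*n*o^4 + 288*n*o^3 - 488*n*o^2 - 60*n*o + o^5 + 18*o^4 - 68*o^3 - 15*o^2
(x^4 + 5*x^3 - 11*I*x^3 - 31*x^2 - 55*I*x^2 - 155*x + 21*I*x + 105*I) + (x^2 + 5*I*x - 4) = x^4 + 5*x^3 - 11*I*x^3 - 30*x^2 - 55*I*x^2 - 155*x + 26*I*x - 4 + 105*I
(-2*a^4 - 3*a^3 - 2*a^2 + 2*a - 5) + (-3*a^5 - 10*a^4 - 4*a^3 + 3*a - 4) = -3*a^5 - 12*a^4 - 7*a^3 - 2*a^2 + 5*a - 9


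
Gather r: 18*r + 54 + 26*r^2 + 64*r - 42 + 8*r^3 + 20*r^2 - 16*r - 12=8*r^3 + 46*r^2 + 66*r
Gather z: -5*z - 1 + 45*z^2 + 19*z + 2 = 45*z^2 + 14*z + 1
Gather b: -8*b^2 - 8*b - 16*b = -8*b^2 - 24*b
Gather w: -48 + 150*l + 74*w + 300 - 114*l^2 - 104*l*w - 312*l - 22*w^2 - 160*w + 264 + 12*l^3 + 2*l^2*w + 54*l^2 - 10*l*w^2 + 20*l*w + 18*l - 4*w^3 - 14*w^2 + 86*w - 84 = 12*l^3 - 60*l^2 - 144*l - 4*w^3 + w^2*(-10*l - 36) + w*(2*l^2 - 84*l) + 432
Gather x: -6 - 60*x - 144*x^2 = -144*x^2 - 60*x - 6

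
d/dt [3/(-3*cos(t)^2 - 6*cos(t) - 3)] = -2*sin(t)/(cos(t) + 1)^3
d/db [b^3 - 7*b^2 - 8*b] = 3*b^2 - 14*b - 8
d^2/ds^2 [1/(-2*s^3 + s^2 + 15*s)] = 2*(s*(6*s - 1)*(-2*s^2 + s + 15) + (-6*s^2 + 2*s + 15)^2)/(s^3*(-2*s^2 + s + 15)^3)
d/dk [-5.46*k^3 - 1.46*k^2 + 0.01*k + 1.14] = -16.38*k^2 - 2.92*k + 0.01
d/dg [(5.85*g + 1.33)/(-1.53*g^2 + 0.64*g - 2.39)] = (8.9505*g^2 + 4.0698*g - 14.8327)/(2.3409*g^4 - 1.9584*g^3 + 7.723*g^2 - 3.0592*g + 5.7121)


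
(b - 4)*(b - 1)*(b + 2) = b^3 - 3*b^2 - 6*b + 8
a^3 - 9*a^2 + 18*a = a*(a - 6)*(a - 3)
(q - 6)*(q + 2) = q^2 - 4*q - 12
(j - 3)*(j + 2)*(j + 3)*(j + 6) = j^4 + 8*j^3 + 3*j^2 - 72*j - 108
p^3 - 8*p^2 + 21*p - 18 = (p - 3)^2*(p - 2)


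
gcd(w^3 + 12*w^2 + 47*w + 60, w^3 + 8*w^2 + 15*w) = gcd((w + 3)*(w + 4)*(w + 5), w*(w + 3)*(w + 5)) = w^2 + 8*w + 15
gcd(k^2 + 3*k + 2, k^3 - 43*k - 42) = k + 1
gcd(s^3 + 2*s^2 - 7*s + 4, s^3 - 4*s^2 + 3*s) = s - 1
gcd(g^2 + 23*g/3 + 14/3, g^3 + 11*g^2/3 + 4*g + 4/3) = g + 2/3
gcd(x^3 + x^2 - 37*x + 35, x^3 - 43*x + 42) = x^2 + 6*x - 7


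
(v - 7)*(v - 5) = v^2 - 12*v + 35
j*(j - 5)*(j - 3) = j^3 - 8*j^2 + 15*j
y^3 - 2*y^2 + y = y*(y - 1)^2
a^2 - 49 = (a - 7)*(a + 7)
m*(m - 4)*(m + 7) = m^3 + 3*m^2 - 28*m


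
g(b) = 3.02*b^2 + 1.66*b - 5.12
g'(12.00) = 74.14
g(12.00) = 449.68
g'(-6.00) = -34.58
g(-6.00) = 93.64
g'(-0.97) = -4.20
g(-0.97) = -3.89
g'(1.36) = 9.87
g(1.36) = 2.72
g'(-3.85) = -21.59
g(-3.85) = 33.25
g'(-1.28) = -6.07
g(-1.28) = -2.30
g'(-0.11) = 1.00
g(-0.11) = -5.27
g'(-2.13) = -11.21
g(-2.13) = 5.05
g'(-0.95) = -4.08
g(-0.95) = -3.97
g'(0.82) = 6.61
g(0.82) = -1.73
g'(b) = 6.04*b + 1.66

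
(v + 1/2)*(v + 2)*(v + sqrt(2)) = v^3 + sqrt(2)*v^2 + 5*v^2/2 + v + 5*sqrt(2)*v/2 + sqrt(2)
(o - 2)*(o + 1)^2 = o^3 - 3*o - 2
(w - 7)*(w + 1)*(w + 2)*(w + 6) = w^4 + 2*w^3 - 43*w^2 - 128*w - 84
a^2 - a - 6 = (a - 3)*(a + 2)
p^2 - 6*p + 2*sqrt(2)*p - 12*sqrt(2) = (p - 6)*(p + 2*sqrt(2))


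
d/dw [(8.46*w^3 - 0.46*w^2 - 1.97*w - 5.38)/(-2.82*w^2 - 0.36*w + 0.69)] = (-23.8572*w^4 - 6.0912*w^3 + 12.1224*w^2 - 30.978*w - 3.2961)/(7.9524*w^4 + 2.0304*w^3 - 3.762*w^2 - 0.4968*w + 0.4761)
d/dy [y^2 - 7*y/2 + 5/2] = 2*y - 7/2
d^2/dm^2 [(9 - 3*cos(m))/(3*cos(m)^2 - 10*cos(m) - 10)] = 6*(-81*(1 - cos(2*m))^2*cos(m) + 78*(1 - cos(2*m))^2 + 2*cos(m) + 1508*cos(2*m) - 504*cos(3*m) + 18*cos(5*m) - 2724)/(20*cos(m) - 3*cos(2*m) + 17)^3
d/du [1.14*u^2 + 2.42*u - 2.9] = 2.28*u + 2.42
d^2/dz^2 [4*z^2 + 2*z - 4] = 8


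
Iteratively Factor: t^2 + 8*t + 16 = (t + 4)*(t + 4)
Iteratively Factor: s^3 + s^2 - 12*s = (s)*(s^2 + s - 12) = s*(s + 4)*(s - 3)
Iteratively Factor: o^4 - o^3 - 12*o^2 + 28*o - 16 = (o - 2)*(o^3 + o^2 - 10*o + 8) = (o - 2)*(o + 4)*(o^2 - 3*o + 2) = (o - 2)^2*(o + 4)*(o - 1)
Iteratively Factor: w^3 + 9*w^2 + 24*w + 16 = (w + 4)*(w^2 + 5*w + 4) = (w + 1)*(w + 4)*(w + 4)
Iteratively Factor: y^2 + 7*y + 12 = (y + 3)*(y + 4)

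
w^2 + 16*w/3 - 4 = (w - 2/3)*(w + 6)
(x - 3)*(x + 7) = x^2 + 4*x - 21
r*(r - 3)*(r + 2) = r^3 - r^2 - 6*r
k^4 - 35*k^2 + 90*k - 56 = (k - 4)*(k - 2)*(k - 1)*(k + 7)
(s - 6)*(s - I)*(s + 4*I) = s^3 - 6*s^2 + 3*I*s^2 + 4*s - 18*I*s - 24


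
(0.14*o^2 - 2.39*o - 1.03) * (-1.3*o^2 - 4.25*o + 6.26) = -0.182*o^4 + 2.512*o^3 + 12.3729*o^2 - 10.5839*o - 6.4478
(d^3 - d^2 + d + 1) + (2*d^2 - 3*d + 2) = d^3 + d^2 - 2*d + 3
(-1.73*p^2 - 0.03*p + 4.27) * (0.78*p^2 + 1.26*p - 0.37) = -1.3494*p^4 - 2.2032*p^3 + 3.9329*p^2 + 5.3913*p - 1.5799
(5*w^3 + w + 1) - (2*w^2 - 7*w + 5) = 5*w^3 - 2*w^2 + 8*w - 4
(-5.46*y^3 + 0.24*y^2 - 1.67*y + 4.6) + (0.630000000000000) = -5.46*y^3 + 0.24*y^2 - 1.67*y + 5.23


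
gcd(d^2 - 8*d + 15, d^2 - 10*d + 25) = d - 5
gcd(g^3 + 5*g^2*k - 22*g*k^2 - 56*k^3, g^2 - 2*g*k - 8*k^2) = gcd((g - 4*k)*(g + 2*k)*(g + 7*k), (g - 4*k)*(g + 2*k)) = g^2 - 2*g*k - 8*k^2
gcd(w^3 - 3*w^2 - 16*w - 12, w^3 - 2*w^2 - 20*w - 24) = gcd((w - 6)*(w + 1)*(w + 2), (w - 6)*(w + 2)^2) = w^2 - 4*w - 12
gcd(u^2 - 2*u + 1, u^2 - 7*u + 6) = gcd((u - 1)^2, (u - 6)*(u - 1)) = u - 1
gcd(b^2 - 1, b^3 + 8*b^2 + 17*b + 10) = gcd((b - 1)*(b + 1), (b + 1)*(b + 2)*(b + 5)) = b + 1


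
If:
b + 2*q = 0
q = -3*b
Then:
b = 0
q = 0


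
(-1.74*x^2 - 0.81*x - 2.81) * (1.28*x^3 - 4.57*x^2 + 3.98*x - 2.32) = -2.2272*x^5 + 6.915*x^4 - 6.8203*x^3 + 13.6547*x^2 - 9.3046*x + 6.5192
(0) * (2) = 0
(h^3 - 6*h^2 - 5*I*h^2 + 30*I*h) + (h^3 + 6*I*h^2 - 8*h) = 2*h^3 - 6*h^2 + I*h^2 - 8*h + 30*I*h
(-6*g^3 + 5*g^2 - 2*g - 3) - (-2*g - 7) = -6*g^3 + 5*g^2 + 4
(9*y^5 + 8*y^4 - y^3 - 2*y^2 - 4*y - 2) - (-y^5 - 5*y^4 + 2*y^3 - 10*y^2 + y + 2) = 10*y^5 + 13*y^4 - 3*y^3 + 8*y^2 - 5*y - 4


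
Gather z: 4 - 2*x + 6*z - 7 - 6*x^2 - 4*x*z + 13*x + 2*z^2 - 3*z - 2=-6*x^2 + 11*x + 2*z^2 + z*(3 - 4*x) - 5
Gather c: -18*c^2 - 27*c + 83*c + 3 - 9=-18*c^2 + 56*c - 6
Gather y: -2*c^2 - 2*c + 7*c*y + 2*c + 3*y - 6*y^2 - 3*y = -2*c^2 + 7*c*y - 6*y^2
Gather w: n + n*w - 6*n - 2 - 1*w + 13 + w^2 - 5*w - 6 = -5*n + w^2 + w*(n - 6) + 5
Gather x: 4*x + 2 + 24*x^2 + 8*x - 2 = 24*x^2 + 12*x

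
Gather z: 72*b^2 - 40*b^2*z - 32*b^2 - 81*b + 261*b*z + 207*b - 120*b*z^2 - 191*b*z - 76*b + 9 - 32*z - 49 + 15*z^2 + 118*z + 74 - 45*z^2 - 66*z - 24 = 40*b^2 + 50*b + z^2*(-120*b - 30) + z*(-40*b^2 + 70*b + 20) + 10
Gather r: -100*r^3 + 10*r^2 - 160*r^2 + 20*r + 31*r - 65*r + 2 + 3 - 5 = -100*r^3 - 150*r^2 - 14*r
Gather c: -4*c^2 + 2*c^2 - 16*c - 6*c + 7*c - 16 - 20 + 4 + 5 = -2*c^2 - 15*c - 27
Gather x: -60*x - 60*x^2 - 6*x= -60*x^2 - 66*x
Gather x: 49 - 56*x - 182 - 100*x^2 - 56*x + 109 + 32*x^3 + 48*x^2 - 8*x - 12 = 32*x^3 - 52*x^2 - 120*x - 36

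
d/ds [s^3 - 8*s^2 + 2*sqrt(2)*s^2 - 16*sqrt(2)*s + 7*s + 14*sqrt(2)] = 3*s^2 - 16*s + 4*sqrt(2)*s - 16*sqrt(2) + 7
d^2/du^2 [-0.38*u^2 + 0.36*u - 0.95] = -0.760000000000000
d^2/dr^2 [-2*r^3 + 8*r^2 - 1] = 16 - 12*r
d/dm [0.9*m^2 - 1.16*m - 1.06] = 1.8*m - 1.16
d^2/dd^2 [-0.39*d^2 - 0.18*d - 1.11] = -0.780000000000000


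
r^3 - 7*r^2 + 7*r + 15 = (r - 5)*(r - 3)*(r + 1)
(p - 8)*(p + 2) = p^2 - 6*p - 16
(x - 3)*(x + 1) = x^2 - 2*x - 3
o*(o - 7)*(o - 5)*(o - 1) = o^4 - 13*o^3 + 47*o^2 - 35*o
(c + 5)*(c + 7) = c^2 + 12*c + 35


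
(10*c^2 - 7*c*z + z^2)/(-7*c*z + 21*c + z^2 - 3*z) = (-10*c^2 + 7*c*z - z^2)/(7*c*z - 21*c - z^2 + 3*z)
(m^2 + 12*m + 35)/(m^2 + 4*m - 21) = (m + 5)/(m - 3)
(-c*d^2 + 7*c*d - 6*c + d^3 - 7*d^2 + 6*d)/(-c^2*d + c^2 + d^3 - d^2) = (d - 6)/(c + d)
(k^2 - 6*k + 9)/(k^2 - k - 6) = (k - 3)/(k + 2)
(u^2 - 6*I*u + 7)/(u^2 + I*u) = (u - 7*I)/u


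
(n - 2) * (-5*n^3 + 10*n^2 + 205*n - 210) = -5*n^4 + 20*n^3 + 185*n^2 - 620*n + 420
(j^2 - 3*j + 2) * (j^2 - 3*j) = j^4 - 6*j^3 + 11*j^2 - 6*j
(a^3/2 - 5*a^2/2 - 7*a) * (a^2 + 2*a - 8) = a^5/2 - 3*a^4/2 - 16*a^3 + 6*a^2 + 56*a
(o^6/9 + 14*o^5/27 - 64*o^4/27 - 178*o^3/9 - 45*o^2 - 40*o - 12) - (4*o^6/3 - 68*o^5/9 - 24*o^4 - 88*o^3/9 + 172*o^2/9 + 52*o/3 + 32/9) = -11*o^6/9 + 218*o^5/27 + 584*o^4/27 - 10*o^3 - 577*o^2/9 - 172*o/3 - 140/9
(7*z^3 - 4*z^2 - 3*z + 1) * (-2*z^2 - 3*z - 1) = -14*z^5 - 13*z^4 + 11*z^3 + 11*z^2 - 1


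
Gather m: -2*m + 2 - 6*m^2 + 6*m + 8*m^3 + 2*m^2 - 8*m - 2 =8*m^3 - 4*m^2 - 4*m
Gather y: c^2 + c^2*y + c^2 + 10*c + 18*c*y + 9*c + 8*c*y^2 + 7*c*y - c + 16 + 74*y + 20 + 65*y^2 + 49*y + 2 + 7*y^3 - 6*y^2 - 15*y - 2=2*c^2 + 18*c + 7*y^3 + y^2*(8*c + 59) + y*(c^2 + 25*c + 108) + 36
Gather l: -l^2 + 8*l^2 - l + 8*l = 7*l^2 + 7*l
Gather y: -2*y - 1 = -2*y - 1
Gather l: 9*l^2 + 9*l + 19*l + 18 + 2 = 9*l^2 + 28*l + 20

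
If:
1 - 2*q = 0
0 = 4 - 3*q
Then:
No Solution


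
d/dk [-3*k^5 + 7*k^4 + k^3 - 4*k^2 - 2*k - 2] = -15*k^4 + 28*k^3 + 3*k^2 - 8*k - 2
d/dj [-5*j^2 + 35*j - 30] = 35 - 10*j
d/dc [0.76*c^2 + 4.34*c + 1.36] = 1.52*c + 4.34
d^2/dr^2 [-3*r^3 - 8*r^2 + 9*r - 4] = -18*r - 16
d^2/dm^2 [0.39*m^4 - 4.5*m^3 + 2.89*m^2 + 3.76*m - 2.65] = 4.68*m^2 - 27.0*m + 5.78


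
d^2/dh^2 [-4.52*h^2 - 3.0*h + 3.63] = -9.04000000000000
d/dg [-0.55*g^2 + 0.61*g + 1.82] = 0.61 - 1.1*g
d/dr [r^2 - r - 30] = 2*r - 1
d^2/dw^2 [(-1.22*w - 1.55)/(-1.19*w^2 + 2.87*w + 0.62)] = ((3.3138 - 8.7108*w)*(-1.19*w^2 + 2.87*w + 0.62) - (1.22*w + 1.55)*(2.38*w - 2.87)*(4.76*w - 5.74))/(-1.19*w^2 + 2.87*w + 0.62)^3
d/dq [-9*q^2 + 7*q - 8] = 7 - 18*q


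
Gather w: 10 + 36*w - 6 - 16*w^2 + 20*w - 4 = -16*w^2 + 56*w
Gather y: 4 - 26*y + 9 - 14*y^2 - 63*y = -14*y^2 - 89*y + 13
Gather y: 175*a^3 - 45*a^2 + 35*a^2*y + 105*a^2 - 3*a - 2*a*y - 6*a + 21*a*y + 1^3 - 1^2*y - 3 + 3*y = 175*a^3 + 60*a^2 - 9*a + y*(35*a^2 + 19*a + 2) - 2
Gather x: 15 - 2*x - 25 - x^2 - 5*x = -x^2 - 7*x - 10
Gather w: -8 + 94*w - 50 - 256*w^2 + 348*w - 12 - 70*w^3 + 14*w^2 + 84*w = -70*w^3 - 242*w^2 + 526*w - 70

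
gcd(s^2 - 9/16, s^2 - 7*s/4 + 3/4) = s - 3/4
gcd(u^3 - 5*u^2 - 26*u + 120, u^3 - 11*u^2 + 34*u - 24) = u^2 - 10*u + 24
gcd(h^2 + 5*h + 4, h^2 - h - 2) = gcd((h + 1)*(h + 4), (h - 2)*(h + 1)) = h + 1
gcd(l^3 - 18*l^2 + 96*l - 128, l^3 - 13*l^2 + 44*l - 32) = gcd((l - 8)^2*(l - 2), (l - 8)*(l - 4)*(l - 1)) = l - 8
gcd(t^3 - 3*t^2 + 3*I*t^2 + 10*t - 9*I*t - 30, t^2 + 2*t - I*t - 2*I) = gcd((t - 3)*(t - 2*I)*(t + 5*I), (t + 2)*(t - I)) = 1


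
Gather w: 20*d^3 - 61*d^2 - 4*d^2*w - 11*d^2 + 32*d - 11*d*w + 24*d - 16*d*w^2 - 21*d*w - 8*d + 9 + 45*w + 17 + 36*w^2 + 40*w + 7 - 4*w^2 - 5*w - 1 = 20*d^3 - 72*d^2 + 48*d + w^2*(32 - 16*d) + w*(-4*d^2 - 32*d + 80) + 32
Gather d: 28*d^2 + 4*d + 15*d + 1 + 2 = 28*d^2 + 19*d + 3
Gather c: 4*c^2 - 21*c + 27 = 4*c^2 - 21*c + 27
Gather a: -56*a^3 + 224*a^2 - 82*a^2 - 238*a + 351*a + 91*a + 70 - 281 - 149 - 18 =-56*a^3 + 142*a^2 + 204*a - 378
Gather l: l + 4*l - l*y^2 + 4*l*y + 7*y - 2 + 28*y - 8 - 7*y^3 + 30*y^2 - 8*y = l*(-y^2 + 4*y + 5) - 7*y^3 + 30*y^2 + 27*y - 10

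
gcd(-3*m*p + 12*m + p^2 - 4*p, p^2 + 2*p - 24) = p - 4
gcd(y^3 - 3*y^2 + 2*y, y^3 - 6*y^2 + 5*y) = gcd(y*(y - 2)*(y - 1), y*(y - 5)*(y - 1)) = y^2 - y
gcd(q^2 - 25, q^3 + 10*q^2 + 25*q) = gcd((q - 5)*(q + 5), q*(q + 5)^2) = q + 5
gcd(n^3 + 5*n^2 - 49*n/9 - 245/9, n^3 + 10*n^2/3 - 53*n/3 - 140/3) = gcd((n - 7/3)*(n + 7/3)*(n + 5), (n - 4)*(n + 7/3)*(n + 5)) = n^2 + 22*n/3 + 35/3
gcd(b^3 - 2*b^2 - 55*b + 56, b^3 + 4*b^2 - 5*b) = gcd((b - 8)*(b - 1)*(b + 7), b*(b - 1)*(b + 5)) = b - 1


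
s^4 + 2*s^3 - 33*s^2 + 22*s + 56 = (s - 4)*(s - 2)*(s + 1)*(s + 7)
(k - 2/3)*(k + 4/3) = k^2 + 2*k/3 - 8/9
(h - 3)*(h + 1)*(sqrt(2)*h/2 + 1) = sqrt(2)*h^3/2 - sqrt(2)*h^2 + h^2 - 3*sqrt(2)*h/2 - 2*h - 3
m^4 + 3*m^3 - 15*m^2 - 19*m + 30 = (m - 3)*(m - 1)*(m + 2)*(m + 5)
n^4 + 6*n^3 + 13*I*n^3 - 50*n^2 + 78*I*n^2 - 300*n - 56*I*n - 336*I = (n + 6)*(n + 2*I)*(n + 4*I)*(n + 7*I)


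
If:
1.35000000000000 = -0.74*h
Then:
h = -1.82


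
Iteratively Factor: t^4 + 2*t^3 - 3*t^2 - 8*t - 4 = (t + 1)*(t^3 + t^2 - 4*t - 4) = (t + 1)*(t + 2)*(t^2 - t - 2) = (t - 2)*(t + 1)*(t + 2)*(t + 1)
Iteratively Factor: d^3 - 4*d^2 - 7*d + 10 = (d - 5)*(d^2 + d - 2) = (d - 5)*(d - 1)*(d + 2)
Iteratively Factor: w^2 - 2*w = (w - 2)*(w)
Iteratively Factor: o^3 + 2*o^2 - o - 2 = (o + 2)*(o^2 - 1) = (o + 1)*(o + 2)*(o - 1)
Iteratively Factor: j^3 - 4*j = (j + 2)*(j^2 - 2*j) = (j - 2)*(j + 2)*(j)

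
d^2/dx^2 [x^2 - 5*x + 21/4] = 2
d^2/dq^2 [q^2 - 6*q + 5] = 2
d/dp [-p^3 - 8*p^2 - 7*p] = -3*p^2 - 16*p - 7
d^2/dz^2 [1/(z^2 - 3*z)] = 2*(-z*(z - 3) + (2*z - 3)^2)/(z^3*(z - 3)^3)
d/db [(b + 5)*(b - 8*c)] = 2*b - 8*c + 5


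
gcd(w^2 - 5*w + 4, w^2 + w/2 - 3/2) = w - 1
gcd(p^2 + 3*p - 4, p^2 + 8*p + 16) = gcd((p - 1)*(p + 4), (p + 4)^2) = p + 4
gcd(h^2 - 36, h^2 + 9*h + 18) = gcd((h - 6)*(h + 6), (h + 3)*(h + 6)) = h + 6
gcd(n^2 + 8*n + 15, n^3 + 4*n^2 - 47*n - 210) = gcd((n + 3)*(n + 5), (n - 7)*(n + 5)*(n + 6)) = n + 5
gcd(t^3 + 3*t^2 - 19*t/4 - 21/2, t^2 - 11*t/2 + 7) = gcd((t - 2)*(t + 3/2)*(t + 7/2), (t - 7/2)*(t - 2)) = t - 2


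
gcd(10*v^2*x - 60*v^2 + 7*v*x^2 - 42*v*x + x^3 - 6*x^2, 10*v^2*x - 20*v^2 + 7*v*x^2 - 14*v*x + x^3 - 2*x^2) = 10*v^2 + 7*v*x + x^2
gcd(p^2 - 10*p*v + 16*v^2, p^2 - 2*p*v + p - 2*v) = p - 2*v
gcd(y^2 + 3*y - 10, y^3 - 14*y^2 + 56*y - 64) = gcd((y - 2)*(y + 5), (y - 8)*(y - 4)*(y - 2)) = y - 2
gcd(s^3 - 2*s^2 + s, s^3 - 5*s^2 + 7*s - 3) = s^2 - 2*s + 1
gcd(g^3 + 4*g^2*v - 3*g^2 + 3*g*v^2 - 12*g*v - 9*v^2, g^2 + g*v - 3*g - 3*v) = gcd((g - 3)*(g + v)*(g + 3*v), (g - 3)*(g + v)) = g^2 + g*v - 3*g - 3*v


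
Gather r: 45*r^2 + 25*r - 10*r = 45*r^2 + 15*r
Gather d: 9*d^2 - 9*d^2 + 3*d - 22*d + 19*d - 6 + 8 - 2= 0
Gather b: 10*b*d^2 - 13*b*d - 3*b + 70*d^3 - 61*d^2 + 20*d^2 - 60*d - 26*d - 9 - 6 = b*(10*d^2 - 13*d - 3) + 70*d^3 - 41*d^2 - 86*d - 15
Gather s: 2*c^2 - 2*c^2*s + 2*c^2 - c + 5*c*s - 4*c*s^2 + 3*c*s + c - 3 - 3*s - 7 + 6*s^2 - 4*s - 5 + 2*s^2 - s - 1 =4*c^2 + s^2*(8 - 4*c) + s*(-2*c^2 + 8*c - 8) - 16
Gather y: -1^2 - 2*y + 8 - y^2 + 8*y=-y^2 + 6*y + 7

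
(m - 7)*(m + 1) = m^2 - 6*m - 7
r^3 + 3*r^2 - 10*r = r*(r - 2)*(r + 5)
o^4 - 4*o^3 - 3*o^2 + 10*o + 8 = (o - 4)*(o - 2)*(o + 1)^2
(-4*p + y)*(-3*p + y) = 12*p^2 - 7*p*y + y^2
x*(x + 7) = x^2 + 7*x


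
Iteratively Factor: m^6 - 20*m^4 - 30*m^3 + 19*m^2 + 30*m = (m + 3)*(m^5 - 3*m^4 - 11*m^3 + 3*m^2 + 10*m) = m*(m + 3)*(m^4 - 3*m^3 - 11*m^2 + 3*m + 10) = m*(m - 5)*(m + 3)*(m^3 + 2*m^2 - m - 2) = m*(m - 5)*(m + 1)*(m + 3)*(m^2 + m - 2) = m*(m - 5)*(m + 1)*(m + 2)*(m + 3)*(m - 1)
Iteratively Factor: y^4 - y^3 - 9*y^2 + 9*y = (y)*(y^3 - y^2 - 9*y + 9) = y*(y - 1)*(y^2 - 9) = y*(y - 3)*(y - 1)*(y + 3)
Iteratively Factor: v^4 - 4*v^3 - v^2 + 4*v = (v - 4)*(v^3 - v) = (v - 4)*(v - 1)*(v^2 + v) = (v - 4)*(v - 1)*(v + 1)*(v)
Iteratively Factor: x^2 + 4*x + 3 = (x + 3)*(x + 1)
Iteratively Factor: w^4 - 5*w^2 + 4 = (w + 2)*(w^3 - 2*w^2 - w + 2) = (w - 2)*(w + 2)*(w^2 - 1) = (w - 2)*(w + 1)*(w + 2)*(w - 1)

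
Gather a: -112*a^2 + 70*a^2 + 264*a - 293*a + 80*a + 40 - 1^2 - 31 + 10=-42*a^2 + 51*a + 18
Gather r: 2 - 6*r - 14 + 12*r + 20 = 6*r + 8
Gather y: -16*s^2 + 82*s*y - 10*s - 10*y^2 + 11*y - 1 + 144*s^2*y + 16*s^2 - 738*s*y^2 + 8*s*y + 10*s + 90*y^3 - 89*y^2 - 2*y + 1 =90*y^3 + y^2*(-738*s - 99) + y*(144*s^2 + 90*s + 9)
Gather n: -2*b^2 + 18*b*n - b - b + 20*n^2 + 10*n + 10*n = -2*b^2 - 2*b + 20*n^2 + n*(18*b + 20)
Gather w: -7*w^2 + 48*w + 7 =-7*w^2 + 48*w + 7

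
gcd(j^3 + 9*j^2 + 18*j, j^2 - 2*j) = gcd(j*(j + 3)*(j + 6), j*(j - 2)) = j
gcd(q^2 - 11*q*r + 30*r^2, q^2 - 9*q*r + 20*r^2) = q - 5*r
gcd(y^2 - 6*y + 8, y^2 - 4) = y - 2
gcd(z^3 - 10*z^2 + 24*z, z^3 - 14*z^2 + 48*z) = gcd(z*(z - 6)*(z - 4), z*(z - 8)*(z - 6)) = z^2 - 6*z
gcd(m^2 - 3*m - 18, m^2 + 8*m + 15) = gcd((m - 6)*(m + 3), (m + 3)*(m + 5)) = m + 3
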